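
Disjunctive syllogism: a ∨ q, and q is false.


Disjunctive syllogism: from (P ∨ Q) and ¬P, infer Q.
One disjunct, 'q', is ruled out; the other must hold.

a


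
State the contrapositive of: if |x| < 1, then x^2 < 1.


The contrapositive of (P → Q) is (¬Q → ¬P); it is logically equivalent to the original.
Here P = '|x| < 1' and Q = 'x^2 < 1'.

If not (x^2 < 1), then not (|x| < 1).


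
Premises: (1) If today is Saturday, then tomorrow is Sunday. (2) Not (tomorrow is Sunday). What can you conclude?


Modus tollens: from (P → Q) and ¬Q, infer ¬P.
Q = 'tomorrow is Sunday' is denied; since P → Q, P must also fail.

Not (today is Saturday).


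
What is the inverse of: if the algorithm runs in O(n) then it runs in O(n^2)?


The inverse of (P → Q) is (¬P → ¬Q). It is equivalent to the converse, not to the original.
Here P = 'the algorithm runs in O(n)' and Q = 'it runs in O(n^2)'.

If not (the algorithm runs in O(n)), then not (it runs in O(n^2)).


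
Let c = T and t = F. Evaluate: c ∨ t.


Disjunction is false only when both operands are false.
Substitute: c=T, t=F.
T ∨ F evaluates to T.

T


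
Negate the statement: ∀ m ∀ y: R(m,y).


Negation flips each quantifier (∀↔∃) and negates the inner predicate.
¬(∀ m ∀ y: φ) = ∃ m ∃ y: ¬φ.

∃ m ∃ y: ¬(R(m,y))


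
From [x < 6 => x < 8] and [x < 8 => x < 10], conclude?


Hypothetical syllogism: from (P → Q) and (Q → R), infer (P → R).
Chain the two implications through the shared middle term 'x < 8'.

x < 6 => x < 10


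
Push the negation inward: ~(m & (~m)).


De Morgan: the negation of a conjunction is the disjunction of the negations.
Distribute ~ across &, flipping it to |, and negate each literal.

(~m) | m


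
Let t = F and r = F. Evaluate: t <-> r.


Biconditional is true when both operands have the same truth value.
Substitute: t=F, r=F.
F <-> F evaluates to T.

T


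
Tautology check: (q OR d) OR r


Build the truth table over {d, q, r}:
d | q | r | φ
-------------
F | F | F | F
T | F | F | T
F | T | F | T
T | T | F | T
F | F | T | T
T | F | T | T
F | T | T | T
T | T | T | T
Counterexample at row 1: with d=F, q=F, r=F, the formula is F.

No, it is not a tautology.


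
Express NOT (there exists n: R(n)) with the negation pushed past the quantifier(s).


¬(for all x: φ) = there exists x: ¬φ, and ¬(there exists x: φ) = for all x: ¬φ.
Apply to the existential statement.

for all n: NOT(R(n))


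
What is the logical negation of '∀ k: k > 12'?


¬(∀ x: φ) = ∃ x: ¬φ, and ¬(∃ x: φ) = ∀ x: ¬φ.
Apply to the universal statement.

∃ k: ¬(k > 12)


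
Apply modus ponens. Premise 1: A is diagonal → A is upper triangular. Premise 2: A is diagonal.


Modus ponens: from (P → Q) and P, infer Q.
P = 'A is diagonal' is asserted, and P → Q holds, so Q follows.

A is upper triangular.


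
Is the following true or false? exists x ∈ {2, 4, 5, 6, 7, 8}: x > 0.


Evaluate the predicate on each element: 2:True, 4:True, 5:True, 6:True, 7:True, 8:True.
Witness x = 2 satisfies the predicate.

True


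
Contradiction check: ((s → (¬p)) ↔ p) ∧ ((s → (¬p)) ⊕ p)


Truth table over {p, s}:
p | s | φ
---------
F | F | F
T | F | F
F | T | F
T | T | F
Every row is false.

Yes, it is a contradiction.


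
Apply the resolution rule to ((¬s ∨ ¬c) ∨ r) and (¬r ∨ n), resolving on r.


The clauses contain complementary literals r and ¬r.
Resolution eliminates this pair and disjoins the remaining literals (merging duplicates).

((¬c ∨ ¬s) ∨ n)


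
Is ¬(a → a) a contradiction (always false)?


Truth table over {a}:
a | φ
-----
F | F
T | F
Every row is false.

Yes, it is a contradiction.


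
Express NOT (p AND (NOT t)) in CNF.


Step 1: Apply De Morgan: ¬(p ∧ (¬t)) = ¬p ∨ ¬(¬t).
Step 2: Eliminate any double negations (¬¬X = X).

(NOT p) OR t


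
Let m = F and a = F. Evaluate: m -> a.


Implication is false only when antecedent is true and consequent is false.
Substitute: m=F, a=F.
F -> F evaluates to T.

T


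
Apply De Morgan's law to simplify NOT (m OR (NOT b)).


De Morgan: the negation of a disjunction is the conjunction of the negations.
Distribute NOT across OR, flipping it to AND, and negate each literal.

(NOT m) AND b


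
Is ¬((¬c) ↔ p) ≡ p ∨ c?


Compare truth tables:
c | p | φ | ψ
-------------
F | F | T | F
T | F | F | T
F | T | F | T
T | T | T | T
They differ at row 1 (c=F, p=F): φ=T but ψ=F.

No, they are not logically equivalent.


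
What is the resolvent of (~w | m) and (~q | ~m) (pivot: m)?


The clauses contain complementary literals m and ~m.
Resolution eliminates this pair and disjoins the remaining literals (merging duplicates).

(~w | ~q)


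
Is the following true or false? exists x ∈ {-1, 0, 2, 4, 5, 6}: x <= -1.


Evaluate the predicate on each element: -1:True, 0:False, 2:False, 4:False, 5:False, 6:False.
Witness x = -1 satisfies the predicate.

True


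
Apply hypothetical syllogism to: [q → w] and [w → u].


Hypothetical syllogism: from (P → Q) and (Q → R), infer (P → R).
Chain the two implications through the shared middle term 'w'.

q → u


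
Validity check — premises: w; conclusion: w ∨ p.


This matches the form of disjunction introduction: the conclusion follows in every model of the premises.

Valid.


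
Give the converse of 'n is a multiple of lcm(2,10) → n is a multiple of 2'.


The converse of (P → Q) is (Q → P). It is not in general equivalent to the original.
Here P = 'n is a multiple of lcm(2,10)' and Q = 'n is a multiple of 2'.

If n is a multiple of 2, then n is a multiple of lcm(2,10).


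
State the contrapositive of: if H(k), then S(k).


The contrapositive of (P → Q) is (¬Q → ¬P); it is logically equivalent to the original.
Here P = 'H(k)' and Q = 'S(k)'.

If not (S(k)), then not (H(k)).


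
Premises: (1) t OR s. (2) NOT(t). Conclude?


Disjunctive syllogism: from (P ∨ Q) and ¬P, infer Q.
One disjunct, 't', is ruled out; the other must hold.

s


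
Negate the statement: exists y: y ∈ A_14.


¬(forall x: φ) = exists x: ¬φ, and ¬(exists x: φ) = forall x: ¬φ.
Apply to the existential statement.

forall y: ~(y ∈ A_14)


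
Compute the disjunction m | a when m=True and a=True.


Disjunction is false only when both operands are false.
Substitute: m=True, a=True.
True | True evaluates to True.

True


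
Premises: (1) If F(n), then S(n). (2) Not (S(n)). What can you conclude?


Modus tollens: from (P → Q) and ¬Q, infer ¬P.
Q = 'S(n)' is denied; since P → Q, P must also fail.

Not (F(n)).


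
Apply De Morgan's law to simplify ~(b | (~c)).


De Morgan: the negation of a disjunction is the conjunction of the negations.
Distribute ~ across |, flipping it to &, and negate each literal.

(~b) & c


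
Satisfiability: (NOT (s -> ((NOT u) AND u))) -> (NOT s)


Search for a satisfying assignment over {s, u}.
Try s=F, u=F: the formula evaluates to T.
A satisfying assignment exists.

Satisfiable.


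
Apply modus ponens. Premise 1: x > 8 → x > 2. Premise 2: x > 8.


Modus ponens: from (P → Q) and P, infer Q.
P = 'x > 8' is asserted, and P → Q holds, so Q follows.

x > 2.


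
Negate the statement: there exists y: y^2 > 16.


¬(for all x: φ) = there exists x: ¬φ, and ¬(there exists x: φ) = for all x: ¬φ.
Apply to the existential statement.

for all y: NOT(y^2 > 16)


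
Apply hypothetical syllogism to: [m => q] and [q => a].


Hypothetical syllogism: from (P → Q) and (Q → R), infer (P → R).
Chain the two implications through the shared middle term 'q'.

m => a


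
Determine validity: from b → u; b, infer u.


This matches the form of modus ponens: the conclusion follows in every model of the premises.

Valid.


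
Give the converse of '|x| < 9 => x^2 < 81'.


The converse of (P → Q) is (Q → P). It is not in general equivalent to the original.
Here P = '|x| < 9' and Q = 'x^2 < 81'.

If x^2 < 81, then |x| < 9.


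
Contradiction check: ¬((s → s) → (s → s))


Truth table over {s}:
s | φ
-----
F | F
T | F
Every row is false.

Yes, it is a contradiction.


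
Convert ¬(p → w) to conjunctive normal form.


Step 1: Rewrite p → w as ¬p ∨ w.
Step 2: Negate: ¬(¬p ∨ w) = p ∧ ¬w (De Morgan + double negation).

p ∧ (¬w)


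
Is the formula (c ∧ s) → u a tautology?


Build the truth table over {c, s, u}:
c | s | u | φ
-------------
F | F | F | T
T | F | F | T
F | T | F | T
T | T | F | F
F | F | T | T
T | F | T | T
F | T | T | T
T | T | T | T
Counterexample at row 4: with c=T, s=T, u=F, the formula is F.

No, it is not a tautology.


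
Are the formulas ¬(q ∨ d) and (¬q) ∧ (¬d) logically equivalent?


Compare truth tables:
d | q | φ | ψ
-------------
F | F | T | T
T | F | F | F
F | T | F | F
T | T | F | F
The columns φ and ψ agree on every row.

Yes, they are logically equivalent.


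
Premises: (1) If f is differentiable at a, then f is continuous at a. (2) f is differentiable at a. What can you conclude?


Modus ponens: from (P → Q) and P, infer Q.
P = 'f is differentiable at a' is asserted, and P → Q holds, so Q follows.

f is continuous at a.


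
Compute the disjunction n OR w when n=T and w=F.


Disjunction is false only when both operands are false.
Substitute: n=T, w=F.
T OR F evaluates to T.

T


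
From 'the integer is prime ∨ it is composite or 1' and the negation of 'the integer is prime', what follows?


Disjunctive syllogism: from (P ∨ Q) and ¬P, infer Q.
One disjunct, 'the integer is prime', is ruled out; the other must hold.

it is composite or 1


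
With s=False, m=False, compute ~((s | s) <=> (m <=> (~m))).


Substitute s=False, m=False:
s | s = False | False = False
~m = True
m <=> (~m) = False <=> True = False
(s | s) <=> (m <=> (~m)) = False <=> False = True
~((s | s) <=> (m <=> (~m))) = False

False


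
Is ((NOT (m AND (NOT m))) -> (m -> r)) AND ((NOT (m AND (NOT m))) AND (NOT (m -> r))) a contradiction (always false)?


Truth table over {m, r}:
m | r | φ
---------
F | F | F
T | F | F
F | T | F
T | T | F
Every row is false.

Yes, it is a contradiction.


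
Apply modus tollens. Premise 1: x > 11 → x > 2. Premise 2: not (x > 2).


Modus tollens: from (P → Q) and ¬Q, infer ¬P.
Q = 'x > 2' is denied; since P → Q, P must also fail.

Not (x > 11).


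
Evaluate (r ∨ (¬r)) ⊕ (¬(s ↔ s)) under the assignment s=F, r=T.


Substitute s=F, r=T:
¬r = F
r ∨ (¬r) = T ∨ F = T
s ↔ s = F ↔ F = T
¬(s ↔ s) = F
(r ∨ (¬r)) ⊕ (¬(s ↔ s)) = T ⊕ F = T

T


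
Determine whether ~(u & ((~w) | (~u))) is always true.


Build the truth table over {u, w}:
u | w | φ
---------
False | False | True
True | False | False
False | True | True
True | True | True
Counterexample at row 2: with u=True, w=False, the formula is False.

No, it is not a tautology.


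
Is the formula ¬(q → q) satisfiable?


Check all 2 assignments over {q}:
q | φ
-----
F | F
T | F
No assignment makes the formula true.

Unsatisfiable.


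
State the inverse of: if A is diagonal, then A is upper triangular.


The inverse of (P → Q) is (¬P → ¬Q). It is equivalent to the converse, not to the original.
Here P = 'A is diagonal' and Q = 'A is upper triangular'.

If not (A is diagonal), then not (A is upper triangular).


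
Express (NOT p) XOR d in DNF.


Step 1: (¬p) ⊕ d is true exactly when they disagree: ((¬p) ∧ ¬d) ∨ (¬(¬p) ∧ d).
Step 2: Eliminate any double negations (¬¬X = X).

((NOT p) AND (NOT d)) OR (p AND d)


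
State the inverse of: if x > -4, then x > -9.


The inverse of (P → Q) is (¬P → ¬Q). It is equivalent to the converse, not to the original.
Here P = 'x > -4' and Q = 'x > -9'.

If not (x > -4), then not (x > -9).


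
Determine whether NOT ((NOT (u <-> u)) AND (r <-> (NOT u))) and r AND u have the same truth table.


Compare truth tables:
r | u | φ | ψ
-------------
F | F | T | F
T | F | T | F
F | T | T | F
T | T | T | T
They differ at row 1 (r=F, u=F): φ=T but ψ=F.

No, they are not logically equivalent.


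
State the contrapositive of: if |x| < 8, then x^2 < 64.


The contrapositive of (P → Q) is (¬Q → ¬P); it is logically equivalent to the original.
Here P = '|x| < 8' and Q = 'x^2 < 64'.

If not (x^2 < 64), then not (|x| < 8).


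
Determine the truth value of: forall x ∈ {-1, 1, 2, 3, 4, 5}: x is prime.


Evaluate the predicate on each element: -1:False, 1:False, 2:True, 3:True, 4:False, 5:True.
Counterexample x = -1 fails the predicate.

False


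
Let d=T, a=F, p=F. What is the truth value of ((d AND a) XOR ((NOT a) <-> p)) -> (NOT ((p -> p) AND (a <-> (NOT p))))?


Substitute d=T, a=F, p=F:
d AND a = T AND F = F
NOT a = T
(NOT a) <-> p = T <-> F = F
(d AND a) XOR ((NOT a) <-> p) = F XOR F = F
p -> p = F -> F = T
NOT p = T
a <-> (NOT p) = F <-> T = F
(p -> p) AND (a <-> (NOT p)) = T AND F = F
NOT ((p -> p) AND (a <-> (NOT p))) = T
((d AND a) XOR ((NOT a) <-> p)) -> (NOT ((p -> p) AND (a <-> (NOT p)))) = F -> T = T

T


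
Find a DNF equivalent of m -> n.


Step 1: Rewrite m → n as ¬m ∨ n.

(NOT m) OR n


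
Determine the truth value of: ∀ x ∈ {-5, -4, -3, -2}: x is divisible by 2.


Evaluate the predicate on each element: -5:F, -4:T, -3:F, -2:T.
Counterexample x = -5 fails the predicate.

F


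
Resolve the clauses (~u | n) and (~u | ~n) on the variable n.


The clauses contain complementary literals n and ~n.
Resolution eliminates this pair and disjoins the remaining literals (merging duplicates).

~u


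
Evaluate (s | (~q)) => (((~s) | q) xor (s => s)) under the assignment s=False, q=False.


Substitute s=False, q=False:
~q = True
s | (~q) = False | True = True
~s = True
(~s) | q = True | False = True
s => s = False => False = True
((~s) | q) xor (s => s) = True xor True = False
(s | (~q)) => (((~s) | q) xor (s => s)) = True => False = False

False


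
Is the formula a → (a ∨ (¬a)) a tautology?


Build the truth table over {a}:
a | φ
-----
F | T
T | T
Every row evaluates to true.

Yes, it is a tautology.


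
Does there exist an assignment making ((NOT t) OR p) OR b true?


Search for a satisfying assignment over {b, p, t}.
Try b=F, p=F, t=F: the formula evaluates to T.
A satisfying assignment exists.

Satisfiable.


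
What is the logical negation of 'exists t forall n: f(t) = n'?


Negation flips each quantifier (∀↔∃) and negates the inner predicate.
¬(exists t forall n: φ) = forall t exists n: ¬φ.

forall t exists n: ~(f(t) = n)


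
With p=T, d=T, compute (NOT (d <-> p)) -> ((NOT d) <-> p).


Substitute p=T, d=T:
d <-> p = T <-> T = T
NOT (d <-> p) = F
NOT d = F
(NOT d) <-> p = F <-> T = F
(NOT (d <-> p)) -> ((NOT d) <-> p) = F -> F = T

T


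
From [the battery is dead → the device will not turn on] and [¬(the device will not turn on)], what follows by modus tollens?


Modus tollens: from (P → Q) and ¬Q, infer ¬P.
Q = 'the device will not turn on' is denied; since P → Q, P must also fail.

Not (the battery is dead).


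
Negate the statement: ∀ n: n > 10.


¬(∀ x: φ) = ∃ x: ¬φ, and ¬(∃ x: φ) = ∀ x: ¬φ.
Apply to the universal statement.

∃ n: ¬(n > 10)


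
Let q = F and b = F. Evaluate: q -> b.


Implication is false only when antecedent is true and consequent is false.
Substitute: q=F, b=F.
F -> F evaluates to T.

T


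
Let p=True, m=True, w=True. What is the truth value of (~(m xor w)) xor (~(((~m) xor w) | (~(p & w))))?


Substitute p=True, m=True, w=True:
m xor w = True xor True = False
~(m xor w) = True
~m = False
(~m) xor w = False xor True = True
p & w = True & True = True
~(p & w) = False
((~m) xor w) | (~(p & w)) = True | False = True
~(((~m) xor w) | (~(p & w))) = False
(~(m xor w)) xor (~(((~m) xor w) | (~(p & w)))) = True xor False = True

True


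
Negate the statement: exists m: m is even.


¬(forall x: φ) = exists x: ¬φ, and ¬(exists x: φ) = forall x: ¬φ.
Apply to the existential statement.

forall m: ~(m is even)


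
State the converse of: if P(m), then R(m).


The converse of (P → Q) is (Q → P). It is not in general equivalent to the original.
Here P = 'P(m)' and Q = 'R(m)'.

If R(m), then P(m).


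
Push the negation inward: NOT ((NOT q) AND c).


De Morgan: the negation of a conjunction is the disjunction of the negations.
Distribute NOT across AND, flipping it to OR, and negate each literal.

q OR (NOT c)


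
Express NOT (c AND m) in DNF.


Step 1: Apply De Morgan: ¬(c ∧ m) = ¬c ∨ ¬m.

(NOT c) OR (NOT m)


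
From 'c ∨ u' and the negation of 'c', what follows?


Disjunctive syllogism: from (P ∨ Q) and ¬P, infer Q.
One disjunct, 'c', is ruled out; the other must hold.

u


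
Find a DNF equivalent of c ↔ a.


Step 1: c ↔ a is true exactly when both agree: (c ∧ a) ∨ (¬c ∧ ¬a).

(c ∧ a) ∨ ((¬c) ∧ (¬a))


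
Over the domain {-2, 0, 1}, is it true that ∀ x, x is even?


Evaluate the predicate on each element: -2:T, 0:T, 1:F.
Counterexample x = 1 fails the predicate.

F


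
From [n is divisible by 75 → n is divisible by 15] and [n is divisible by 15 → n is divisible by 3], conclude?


Hypothetical syllogism: from (P → Q) and (Q → R), infer (P → R).
Chain the two implications through the shared middle term 'n is divisible by 15'.

n is divisible by 75 → n is divisible by 3


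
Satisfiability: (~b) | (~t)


Search for a satisfying assignment over {b, t}.
Try b=False, t=False: the formula evaluates to True.
A satisfying assignment exists.

Satisfiable.


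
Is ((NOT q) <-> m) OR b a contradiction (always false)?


Truth table over {b, m, q}:
b | m | q | φ
-------------
F | F | F | F
T | F | F | T
F | T | F | T
T | T | F | T
F | F | T | T
T | F | T | T
F | T | T | F
T | T | T | T
Satisfying assignment at row 2: b=T, m=F, q=F gives T.

No, it is not a contradiction.


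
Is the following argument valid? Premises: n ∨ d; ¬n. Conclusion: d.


This matches the form of disjunctive syllogism: the conclusion follows in every model of the premises.

Valid.


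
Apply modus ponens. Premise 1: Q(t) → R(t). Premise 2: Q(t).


Modus ponens: from (P → Q) and P, infer Q.
P = 'Q(t)' is asserted, and P → Q holds, so Q follows.

R(t).


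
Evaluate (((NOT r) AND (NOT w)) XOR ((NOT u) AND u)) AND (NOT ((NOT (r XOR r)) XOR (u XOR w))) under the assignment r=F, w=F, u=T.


Substitute r=F, w=F, u=T:
… (earlier sub-steps elided)
(NOT r) AND (NOT w) = T AND T = T
NOT u = F
(NOT u) AND u = F AND T = F
((NOT r) AND (NOT w)) XOR ((NOT u) AND u) = T XOR F = T
r XOR r = F XOR F = F
NOT (r XOR r) = T
u XOR w = T XOR F = T
(NOT (r XOR r)) XOR (u XOR w) = T XOR T = F
NOT ((NOT (r XOR r)) XOR (u XOR w)) = T
(((NOT r) AND (NOT w)) XOR ((NOT u) AND u)) AND (NOT ((NOT (r XOR r)) XOR (u XOR w))) = T AND T = T

T


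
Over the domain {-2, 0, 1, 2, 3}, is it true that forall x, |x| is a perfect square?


Evaluate the predicate on each element: -2:False, 0:True, 1:True, 2:False, 3:False.
Counterexample x = -2 fails the predicate.

False


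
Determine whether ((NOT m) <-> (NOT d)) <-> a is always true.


Build the truth table over {a, d, m}:
a | d | m | φ
-------------
F | F | F | F
T | F | F | T
F | T | F | T
T | T | F | F
F | F | T | T
T | F | T | F
F | T | T | F
T | T | T | T
Counterexample at row 1: with a=F, d=F, m=F, the formula is F.

No, it is not a tautology.


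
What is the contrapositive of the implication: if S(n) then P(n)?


The contrapositive of (P → Q) is (¬Q → ¬P); it is logically equivalent to the original.
Here P = 'S(n)' and Q = 'P(n)'.

If not (P(n)), then not (S(n)).


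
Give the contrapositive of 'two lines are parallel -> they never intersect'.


The contrapositive of (P → Q) is (¬Q → ¬P); it is logically equivalent to the original.
Here P = 'two lines are parallel' and Q = 'they never intersect'.

If not (they never intersect), then not (two lines are parallel).


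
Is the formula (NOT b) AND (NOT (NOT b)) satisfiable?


Check all 2 assignments over {b}:
b | φ
-----
F | F
T | F
No assignment makes the formula true.

Unsatisfiable.


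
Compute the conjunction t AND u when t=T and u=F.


Conjunction is true only when both operands are true.
Substitute: t=T, u=F.
T AND F evaluates to F.

F


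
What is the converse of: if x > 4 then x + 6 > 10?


The converse of (P → Q) is (Q → P). It is not in general equivalent to the original.
Here P = 'x > 4' and Q = 'x + 6 > 10'.

If x + 6 > 10, then x > 4.


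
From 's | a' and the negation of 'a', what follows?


Disjunctive syllogism: from (P ∨ Q) and ¬P, infer Q.
One disjunct, 'a', is ruled out; the other must hold.

s


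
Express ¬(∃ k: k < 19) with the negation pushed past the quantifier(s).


¬(∀ x: φ) = ∃ x: ¬φ, and ¬(∃ x: φ) = ∀ x: ¬φ.
Apply to the existential statement.

∀ k: ¬(k < 19)


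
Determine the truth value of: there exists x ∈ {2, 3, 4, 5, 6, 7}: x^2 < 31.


Evaluate the predicate on each element: 2:T, 3:T, 4:T, 5:T, 6:F, 7:F.
Witness x = 2 satisfies the predicate.

T


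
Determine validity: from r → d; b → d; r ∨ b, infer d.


This matches the form of proof by cases: the conclusion follows in every model of the premises.

Valid.


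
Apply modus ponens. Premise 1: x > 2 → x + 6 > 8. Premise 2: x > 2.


Modus ponens: from (P → Q) and P, infer Q.
P = 'x > 2' is asserted, and P → Q holds, so Q follows.

x + 6 > 8.


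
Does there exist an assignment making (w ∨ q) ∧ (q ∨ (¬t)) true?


Search for a satisfying assignment over {q, t, w}.
Try q=T, t=F, w=F: the formula evaluates to T.
A satisfying assignment exists.

Satisfiable.


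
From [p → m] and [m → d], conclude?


Hypothetical syllogism: from (P → Q) and (Q → R), infer (P → R).
Chain the two implications through the shared middle term 'm'.

p → d


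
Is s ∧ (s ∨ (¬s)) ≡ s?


Compare truth tables:
s | φ | ψ
---------
F | F | F
T | T | T
The columns φ and ψ agree on every row.

Yes, they are logically equivalent.


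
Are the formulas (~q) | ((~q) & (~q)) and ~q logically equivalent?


Compare truth tables:
q | φ | ψ
---------
False | True | True
True | False | False
The columns φ and ψ agree on every row.

Yes, they are logically equivalent.


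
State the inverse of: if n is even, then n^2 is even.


The inverse of (P → Q) is (¬P → ¬Q). It is equivalent to the converse, not to the original.
Here P = 'n is even' and Q = 'n^2 is even'.

If not (n is even), then not (n^2 is even).


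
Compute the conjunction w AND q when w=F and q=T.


Conjunction is true only when both operands are true.
Substitute: w=F, q=T.
F AND T evaluates to F.

F


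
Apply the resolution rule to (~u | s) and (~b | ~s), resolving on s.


The clauses contain complementary literals s and ~s.
Resolution eliminates this pair and disjoins the remaining literals (merging duplicates).

(~u | ~b)


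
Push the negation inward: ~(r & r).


De Morgan: the negation of a conjunction is the disjunction of the negations.
Distribute ~ across &, flipping it to |, and negate each literal.

(~r) | (~r)


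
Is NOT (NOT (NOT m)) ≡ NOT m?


Compare truth tables:
m | φ | ψ
---------
F | T | T
T | F | F
The columns φ and ψ agree on every row.

Yes, they are logically equivalent.


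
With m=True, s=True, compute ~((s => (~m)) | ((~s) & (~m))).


Substitute m=True, s=True:
~m = False
s => (~m) = True => False = False
~s = False
~m = False
(~s) & (~m) = False & False = False
(s => (~m)) | ((~s) & (~m)) = False | False = False
~((s => (~m)) | ((~s) & (~m))) = True

True


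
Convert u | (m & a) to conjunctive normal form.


Step 1: Distribute ∨ over ∧: u ∨ (m ∧ a) = (u ∨ m) ∧ (u ∨ a).

(u | m) & (u | a)


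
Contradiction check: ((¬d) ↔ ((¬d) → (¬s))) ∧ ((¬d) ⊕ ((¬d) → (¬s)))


Truth table over {d, s}:
d | s | φ
---------
F | F | F
T | F | F
F | T | F
T | T | F
Every row is false.

Yes, it is a contradiction.


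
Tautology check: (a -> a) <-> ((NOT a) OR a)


Build the truth table over {a}:
a | φ
-----
F | T
T | T
Every row evaluates to true.

Yes, it is a tautology.


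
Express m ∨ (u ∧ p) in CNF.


Step 1: Distribute ∨ over ∧: m ∨ (u ∧ p) = (m ∨ u) ∧ (m ∨ p).

(m ∨ u) ∧ (m ∨ p)


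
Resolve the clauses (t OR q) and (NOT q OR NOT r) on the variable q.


The clauses contain complementary literals q and NOTq.
Resolution eliminates this pair and disjoins the remaining literals (merging duplicates).

(t OR NOT r)


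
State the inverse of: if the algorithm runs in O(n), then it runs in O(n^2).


The inverse of (P → Q) is (¬P → ¬Q). It is equivalent to the converse, not to the original.
Here P = 'the algorithm runs in O(n)' and Q = 'it runs in O(n^2)'.

If not (the algorithm runs in O(n)), then not (it runs in O(n^2)).


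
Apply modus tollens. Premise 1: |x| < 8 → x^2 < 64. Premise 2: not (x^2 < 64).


Modus tollens: from (P → Q) and ¬Q, infer ¬P.
Q = 'x^2 < 64' is denied; since P → Q, P must also fail.

Not (|x| < 8).


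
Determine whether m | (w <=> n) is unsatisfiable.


Truth table over {m, n, w}:
m | n | w | φ
-------------
False | False | False | True
True | False | False | True
False | True | False | False
True | True | False | True
False | False | True | False
True | False | True | True
False | True | True | True
True | True | True | True
Satisfying assignment at row 1: m=False, n=False, w=False gives True.

No, it is not a contradiction.


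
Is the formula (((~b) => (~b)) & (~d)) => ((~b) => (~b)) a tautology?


Build the truth table over {b, d}:
b | d | φ
---------
False | False | True
True | False | True
False | True | True
True | True | True
Every row evaluates to true.

Yes, it is a tautology.


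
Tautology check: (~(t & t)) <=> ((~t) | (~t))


Build the truth table over {t}:
t | φ
-----
False | True
True | True
Every row evaluates to true.

Yes, it is a tautology.


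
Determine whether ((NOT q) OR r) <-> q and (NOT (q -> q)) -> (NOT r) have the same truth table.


Compare truth tables:
q | r | φ | ψ
-------------
F | F | F | T
T | F | F | T
F | T | F | T
T | T | T | T
They differ at row 1 (q=F, r=F): φ=F but ψ=T.

No, they are not logically equivalent.


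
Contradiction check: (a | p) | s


Truth table over {a, p, s}:
a | p | s | φ
-------------
False | False | False | False
True | False | False | True
False | True | False | True
True | True | False | True
False | False | True | True
True | False | True | True
False | True | True | True
True | True | True | True
Satisfying assignment at row 2: a=True, p=False, s=False gives True.

No, it is not a contradiction.


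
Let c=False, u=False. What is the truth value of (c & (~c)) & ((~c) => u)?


Substitute c=False, u=False:
~c = True
c & (~c) = False & True = False
~c = True
(~c) => u = True => False = False
(c & (~c)) & ((~c) => u) = False & False = False

False


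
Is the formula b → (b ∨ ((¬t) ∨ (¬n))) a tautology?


Build the truth table over {b, n, t}:
b | n | t | φ
-------------
F | F | F | T
T | F | F | T
F | T | F | T
T | T | F | T
F | F | T | T
T | F | T | T
F | T | T | T
T | T | T | T
Every row evaluates to true.

Yes, it is a tautology.


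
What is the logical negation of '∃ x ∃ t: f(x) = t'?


Negation flips each quantifier (∀↔∃) and negates the inner predicate.
¬(∃ x ∃ t: φ) = ∀ x ∀ t: ¬φ.

∀ x ∀ t: ¬(f(x) = t)


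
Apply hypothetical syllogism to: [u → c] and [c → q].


Hypothetical syllogism: from (P → Q) and (Q → R), infer (P → R).
Chain the two implications through the shared middle term 'c'.

u → q


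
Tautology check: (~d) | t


Build the truth table over {d, t}:
d | t | φ
---------
False | False | True
True | False | False
False | True | True
True | True | True
Counterexample at row 2: with d=True, t=False, the formula is False.

No, it is not a tautology.


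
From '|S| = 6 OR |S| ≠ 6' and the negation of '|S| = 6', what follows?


Disjunctive syllogism: from (P ∨ Q) and ¬P, infer Q.
One disjunct, '|S| = 6', is ruled out; the other must hold.

|S| ≠ 6


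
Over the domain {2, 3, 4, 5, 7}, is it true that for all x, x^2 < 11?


Evaluate the predicate on each element: 2:T, 3:T, 4:F, 5:F, 7:F.
Counterexample x = 4 fails the predicate.

F


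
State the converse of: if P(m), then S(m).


The converse of (P → Q) is (Q → P). It is not in general equivalent to the original.
Here P = 'P(m)' and Q = 'S(m)'.

If S(m), then P(m).


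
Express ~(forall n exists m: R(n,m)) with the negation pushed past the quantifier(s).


Negation flips each quantifier (∀↔∃) and negates the inner predicate.
¬(forall n exists m: φ) = exists n forall m: ¬φ.

exists n forall m: ~(R(n,m))


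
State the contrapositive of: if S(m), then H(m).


The contrapositive of (P → Q) is (¬Q → ¬P); it is logically equivalent to the original.
Here P = 'S(m)' and Q = 'H(m)'.

If not (H(m)), then not (S(m)).


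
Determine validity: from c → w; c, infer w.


This matches the form of modus ponens: the conclusion follows in every model of the premises.

Valid.


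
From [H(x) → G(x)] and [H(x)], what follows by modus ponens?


Modus ponens: from (P → Q) and P, infer Q.
P = 'H(x)' is asserted, and P → Q holds, so Q follows.

G(x).


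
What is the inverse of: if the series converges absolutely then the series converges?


The inverse of (P → Q) is (¬P → ¬Q). It is equivalent to the converse, not to the original.
Here P = 'the series converges absolutely' and Q = 'the series converges'.

If not (the series converges absolutely), then not (the series converges).


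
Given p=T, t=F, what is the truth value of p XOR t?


Exclusive or is true when exactly one operand is true.
Substitute: p=T, t=F.
T XOR F evaluates to T.

T


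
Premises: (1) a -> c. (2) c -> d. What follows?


Hypothetical syllogism: from (P → Q) and (Q → R), infer (P → R).
Chain the two implications through the shared middle term 'c'.

a -> d


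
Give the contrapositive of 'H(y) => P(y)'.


The contrapositive of (P → Q) is (¬Q → ¬P); it is logically equivalent to the original.
Here P = 'H(y)' and Q = 'P(y)'.

If not (P(y)), then not (H(y)).


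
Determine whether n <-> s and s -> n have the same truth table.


Compare truth tables:
n | s | φ | ψ
-------------
F | F | T | T
T | F | F | T
F | T | F | F
T | T | T | T
They differ at row 2 (n=T, s=F): φ=F but ψ=T.

No, they are not logically equivalent.


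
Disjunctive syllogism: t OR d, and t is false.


Disjunctive syllogism: from (P ∨ Q) and ¬P, infer Q.
One disjunct, 't', is ruled out; the other must hold.

d


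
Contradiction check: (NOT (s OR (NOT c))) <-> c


Truth table over {c, s}:
c | s | φ
---------
F | F | T
T | F | T
F | T | T
T | T | F
Satisfying assignment at row 1: c=F, s=F gives T.

No, it is not a contradiction.


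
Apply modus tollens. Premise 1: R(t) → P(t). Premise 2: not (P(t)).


Modus tollens: from (P → Q) and ¬Q, infer ¬P.
Q = 'P(t)' is denied; since P → Q, P must also fail.

Not (R(t)).


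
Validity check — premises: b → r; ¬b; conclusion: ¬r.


This is denying the antecedent (fallacy). There exist truth assignments where the premises are all true but the conclusion is false.

Invalid.


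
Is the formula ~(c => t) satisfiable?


Search for a satisfying assignment over {c, t}.
Try c=True, t=False: the formula evaluates to True.
A satisfying assignment exists.

Satisfiable.


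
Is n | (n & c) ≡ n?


Compare truth tables:
c | n | φ | ψ
-------------
False | False | False | False
True | False | False | False
False | True | True | True
True | True | True | True
The columns φ and ψ agree on every row.

Yes, they are logically equivalent.


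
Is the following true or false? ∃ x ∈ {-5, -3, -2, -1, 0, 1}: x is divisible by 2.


Evaluate the predicate on each element: -5:F, -3:F, -2:T, -1:F, 0:T, 1:F.
Witness x = -2 satisfies the predicate.

T


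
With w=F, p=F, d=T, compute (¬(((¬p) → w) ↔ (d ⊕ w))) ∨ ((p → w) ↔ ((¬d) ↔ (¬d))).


Substitute w=F, p=F, d=T:
… (earlier sub-steps elided)
(¬p) → w = T → F = F
d ⊕ w = T ⊕ F = T
((¬p) → w) ↔ (d ⊕ w) = F ↔ T = F
¬(((¬p) → w) ↔ (d ⊕ w)) = T
p → w = F → F = T
¬d = F
¬d = F
(¬d) ↔ (¬d) = F ↔ F = T
(p → w) ↔ ((¬d) ↔ (¬d)) = T ↔ T = T
(¬(((¬p) → w) ↔ (d ⊕ w))) ∨ ((p → w) ↔ ((¬d) ↔ (¬d))) = T ∨ T = T

T


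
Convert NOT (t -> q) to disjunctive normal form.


Step 1: Rewrite implication then negate: ¬(¬t ∨ q) = t ∧ ¬q.

t AND (NOT q)


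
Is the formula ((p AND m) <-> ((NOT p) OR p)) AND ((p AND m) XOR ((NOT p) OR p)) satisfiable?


Check all 4 assignments over {m, p}:
m | p | φ
---------
F | F | F
T | F | F
F | T | F
T | T | F
No assignment makes the formula true.

Unsatisfiable.


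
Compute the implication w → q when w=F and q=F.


Implication is false only when antecedent is true and consequent is false.
Substitute: w=F, q=F.
F → F evaluates to T.

T


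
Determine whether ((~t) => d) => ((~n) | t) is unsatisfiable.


Truth table over {d, n, t}:
d | n | t | φ
-------------
False | False | False | True
True | False | False | True
False | True | False | True
True | True | False | False
False | False | True | True
True | False | True | True
False | True | True | True
True | True | True | True
Satisfying assignment at row 1: d=False, n=False, t=False gives True.

No, it is not a contradiction.


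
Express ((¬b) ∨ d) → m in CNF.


Step 1: Rewrite as ¬((¬b) ∨ d) ∨ m = (¬(¬b) ∧ ¬d) ∨ m.
Step 2: Distribute ∨ over ∧.
Step 3: Eliminate any double negations (¬¬X = X).

(b ∨ m) ∧ ((¬d) ∨ m)


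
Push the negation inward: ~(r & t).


De Morgan: the negation of a conjunction is the disjunction of the negations.
Distribute ~ across &, flipping it to |, and negate each literal.

(~r) | (~t)


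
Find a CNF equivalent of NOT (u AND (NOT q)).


Step 1: Apply De Morgan: ¬(u ∧ (¬q)) = ¬u ∨ ¬(¬q).
Step 2: Eliminate any double negations (¬¬X = X).

(NOT u) OR q


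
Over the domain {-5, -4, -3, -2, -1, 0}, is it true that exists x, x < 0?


Evaluate the predicate on each element: -5:True, -4:True, -3:True, -2:True, -1:True, 0:False.
Witness x = -5 satisfies the predicate.

True


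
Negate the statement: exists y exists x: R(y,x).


Negation flips each quantifier (∀↔∃) and negates the inner predicate.
¬(exists y exists x: φ) = forall y forall x: ¬φ.

forall y forall x: ~(R(y,x))


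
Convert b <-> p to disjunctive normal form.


Step 1: b ↔ p is true exactly when both agree: (b ∧ p) ∨ (¬b ∧ ¬p).

(b AND p) OR ((NOT b) AND (NOT p))


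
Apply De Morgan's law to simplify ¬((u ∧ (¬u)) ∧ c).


De Morgan: the negation of a conjunction is the disjunction of the negations.
Distribute ¬ across ∧, flipping it to ∨, and negate each literal.

((¬u) ∨ u) ∨ (¬c)


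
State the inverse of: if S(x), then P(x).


The inverse of (P → Q) is (¬P → ¬Q). It is equivalent to the converse, not to the original.
Here P = 'S(x)' and Q = 'P(x)'.

If not (S(x)), then not (P(x)).


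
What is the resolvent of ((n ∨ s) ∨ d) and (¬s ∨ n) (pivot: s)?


The clauses contain complementary literals s and ¬s.
Resolution eliminates this pair and disjoins the remaining literals (merging duplicates).

(n ∨ d)


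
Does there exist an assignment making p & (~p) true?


Check all 2 assignments over {p}:
p | φ
-----
False | False
True | False
No assignment makes the formula true.

Unsatisfiable.


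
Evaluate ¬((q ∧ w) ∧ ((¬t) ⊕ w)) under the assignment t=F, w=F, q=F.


Substitute t=F, w=F, q=F:
q ∧ w = F ∧ F = F
¬t = T
(¬t) ⊕ w = T ⊕ F = T
(q ∧ w) ∧ ((¬t) ⊕ w) = F ∧ T = F
¬((q ∧ w) ∧ ((¬t) ⊕ w)) = T

T


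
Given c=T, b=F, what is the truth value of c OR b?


Disjunction is false only when both operands are false.
Substitute: c=T, b=F.
T OR F evaluates to T.

T


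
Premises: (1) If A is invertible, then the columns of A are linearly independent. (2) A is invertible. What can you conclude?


Modus ponens: from (P → Q) and P, infer Q.
P = 'A is invertible' is asserted, and P → Q holds, so Q follows.

the columns of A are linearly independent.


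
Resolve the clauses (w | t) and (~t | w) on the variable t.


The clauses contain complementary literals t and ~t.
Resolution eliminates this pair and disjoins the remaining literals (merging duplicates).

w


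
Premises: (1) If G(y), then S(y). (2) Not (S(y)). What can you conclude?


Modus tollens: from (P → Q) and ¬Q, infer ¬P.
Q = 'S(y)' is denied; since P → Q, P must also fail.

Not (G(y)).


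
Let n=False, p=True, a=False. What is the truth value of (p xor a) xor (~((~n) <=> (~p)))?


Substitute n=False, p=True, a=False:
p xor a = True xor False = True
~n = True
~p = False
(~n) <=> (~p) = True <=> False = False
~((~n) <=> (~p)) = True
(p xor a) xor (~((~n) <=> (~p))) = True xor True = False

False


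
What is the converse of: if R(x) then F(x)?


The converse of (P → Q) is (Q → P). It is not in general equivalent to the original.
Here P = 'R(x)' and Q = 'F(x)'.

If F(x), then R(x).


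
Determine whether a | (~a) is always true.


Build the truth table over {a}:
a | φ
-----
False | True
True | True
Every row evaluates to true.

Yes, it is a tautology.


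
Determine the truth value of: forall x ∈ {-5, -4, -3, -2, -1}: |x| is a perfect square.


Evaluate the predicate on each element: -5:False, -4:True, -3:False, -2:False, -1:True.
Counterexample x = -5 fails the predicate.

False


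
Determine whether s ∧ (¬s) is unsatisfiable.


Truth table over {s}:
s | φ
-----
F | F
T | F
Every row is false.

Yes, it is a contradiction.


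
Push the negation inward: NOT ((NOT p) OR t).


De Morgan: the negation of a disjunction is the conjunction of the negations.
Distribute NOT across OR, flipping it to AND, and negate each literal.

p AND (NOT t)


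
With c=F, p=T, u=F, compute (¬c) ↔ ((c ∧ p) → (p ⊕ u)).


Substitute c=F, p=T, u=F:
¬c = T
c ∧ p = F ∧ T = F
p ⊕ u = T ⊕ F = T
(c ∧ p) → (p ⊕ u) = F → T = T
(¬c) ↔ ((c ∧ p) → (p ⊕ u)) = T ↔ T = T

T


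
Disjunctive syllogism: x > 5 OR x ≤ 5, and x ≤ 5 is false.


Disjunctive syllogism: from (P ∨ Q) and ¬P, infer Q.
One disjunct, 'x ≤ 5', is ruled out; the other must hold.

x > 5


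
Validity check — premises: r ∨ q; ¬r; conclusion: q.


This matches the form of disjunctive syllogism: the conclusion follows in every model of the premises.

Valid.


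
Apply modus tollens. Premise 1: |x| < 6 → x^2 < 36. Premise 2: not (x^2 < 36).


Modus tollens: from (P → Q) and ¬Q, infer ¬P.
Q = 'x^2 < 36' is denied; since P → Q, P must also fail.

Not (|x| < 6).


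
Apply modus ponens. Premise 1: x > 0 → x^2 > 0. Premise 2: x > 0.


Modus ponens: from (P → Q) and P, infer Q.
P = 'x > 0' is asserted, and P → Q holds, so Q follows.

x^2 > 0.


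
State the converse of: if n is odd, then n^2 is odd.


The converse of (P → Q) is (Q → P). It is not in general equivalent to the original.
Here P = 'n is odd' and Q = 'n^2 is odd'.

If n^2 is odd, then n is odd.
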